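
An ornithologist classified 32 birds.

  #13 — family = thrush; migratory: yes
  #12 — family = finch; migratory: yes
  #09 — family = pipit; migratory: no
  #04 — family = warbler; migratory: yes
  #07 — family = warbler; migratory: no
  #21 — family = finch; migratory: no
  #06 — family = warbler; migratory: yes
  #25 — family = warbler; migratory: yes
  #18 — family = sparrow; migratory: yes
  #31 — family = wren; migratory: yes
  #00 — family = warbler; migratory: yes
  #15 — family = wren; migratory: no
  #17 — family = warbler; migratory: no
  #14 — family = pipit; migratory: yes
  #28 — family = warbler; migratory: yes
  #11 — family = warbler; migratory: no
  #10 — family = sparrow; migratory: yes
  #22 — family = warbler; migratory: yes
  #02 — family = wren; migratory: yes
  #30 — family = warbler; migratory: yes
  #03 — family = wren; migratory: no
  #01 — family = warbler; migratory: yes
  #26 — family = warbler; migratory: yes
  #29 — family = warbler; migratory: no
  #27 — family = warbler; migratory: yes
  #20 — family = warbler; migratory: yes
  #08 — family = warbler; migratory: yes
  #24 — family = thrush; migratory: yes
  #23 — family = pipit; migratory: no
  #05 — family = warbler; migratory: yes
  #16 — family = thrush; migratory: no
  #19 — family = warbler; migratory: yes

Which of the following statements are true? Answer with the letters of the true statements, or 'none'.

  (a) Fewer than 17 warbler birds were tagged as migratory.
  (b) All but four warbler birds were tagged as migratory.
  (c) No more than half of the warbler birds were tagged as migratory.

|A| = 18, |A ∩ B| = 14, |A ∖ B| = 4.
(a) |A ∩ B| < 17: holds.
(b) |A ∖ B| = 4: holds.
(c) |A ∩ B| ≤ |A ∖ B|: fails.

(a), (b)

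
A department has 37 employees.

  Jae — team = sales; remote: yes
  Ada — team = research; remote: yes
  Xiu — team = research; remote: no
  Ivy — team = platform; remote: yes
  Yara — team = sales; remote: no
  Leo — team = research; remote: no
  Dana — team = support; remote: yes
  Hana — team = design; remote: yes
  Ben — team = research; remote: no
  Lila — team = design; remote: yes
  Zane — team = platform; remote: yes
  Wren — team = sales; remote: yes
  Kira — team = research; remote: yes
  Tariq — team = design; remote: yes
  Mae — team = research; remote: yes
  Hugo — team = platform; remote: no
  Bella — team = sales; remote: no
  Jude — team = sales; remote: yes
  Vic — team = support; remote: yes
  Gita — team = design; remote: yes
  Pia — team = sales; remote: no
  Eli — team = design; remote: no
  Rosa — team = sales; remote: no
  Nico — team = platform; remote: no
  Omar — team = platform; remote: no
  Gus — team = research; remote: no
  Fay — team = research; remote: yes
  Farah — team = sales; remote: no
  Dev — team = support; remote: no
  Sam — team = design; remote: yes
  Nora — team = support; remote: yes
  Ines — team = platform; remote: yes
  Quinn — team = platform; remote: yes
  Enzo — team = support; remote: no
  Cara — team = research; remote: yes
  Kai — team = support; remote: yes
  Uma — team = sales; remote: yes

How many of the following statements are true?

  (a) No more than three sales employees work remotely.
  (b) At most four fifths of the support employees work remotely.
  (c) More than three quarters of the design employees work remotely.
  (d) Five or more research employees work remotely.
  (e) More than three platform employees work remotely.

4

(a) sales: |A| = 9, |A ∩ B| = 4; needs |A ∩ B| ≤ 3 — false.
(b) support: |A| = 6, |A ∩ B| = 4; needs |A ∩ B| / |A| ≤ 4/5 — true.
(c) design: |A| = 6, |A ∩ B| = 5; needs |A ∩ B| / |A| > 3/4 — true.
(d) research: |A| = 9, |A ∩ B| = 5; needs |A ∩ B| ≥ 5 — true.
(e) platform: |A| = 7, |A ∩ B| = 4; needs |A ∩ B| > 3 — true.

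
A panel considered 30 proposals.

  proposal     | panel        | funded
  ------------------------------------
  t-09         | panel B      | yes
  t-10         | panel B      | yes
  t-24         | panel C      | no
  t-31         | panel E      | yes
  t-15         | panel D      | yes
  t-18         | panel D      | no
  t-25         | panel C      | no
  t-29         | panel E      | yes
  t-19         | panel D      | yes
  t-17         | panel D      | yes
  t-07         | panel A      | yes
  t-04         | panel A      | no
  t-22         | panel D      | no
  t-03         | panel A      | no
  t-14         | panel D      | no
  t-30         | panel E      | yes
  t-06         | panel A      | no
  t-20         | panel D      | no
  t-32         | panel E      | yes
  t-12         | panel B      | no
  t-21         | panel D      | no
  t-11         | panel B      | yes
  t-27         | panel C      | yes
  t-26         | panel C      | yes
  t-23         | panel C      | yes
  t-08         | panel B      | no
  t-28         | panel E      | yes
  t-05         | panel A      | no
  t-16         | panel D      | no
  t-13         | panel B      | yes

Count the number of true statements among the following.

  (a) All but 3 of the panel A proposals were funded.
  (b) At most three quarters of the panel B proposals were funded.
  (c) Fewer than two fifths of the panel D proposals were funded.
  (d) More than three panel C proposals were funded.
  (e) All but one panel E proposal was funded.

2

(a) panel A: |A| = 5, |A ∩ B| = 1; needs |A ∖ B| = 3 — false.
(b) panel B: |A| = 6, |A ∩ B| = 4; needs |A ∩ B| / |A| ≤ 3/4 — true.
(c) panel D: |A| = 9, |A ∩ B| = 3; needs |A ∩ B| / |A| < 2/5 — true.
(d) panel C: |A| = 5, |A ∩ B| = 3; needs |A ∩ B| > 3 — false.
(e) panel E: |A| = 5, |A ∩ B| = 5; needs |A ∖ B| = 1 — false.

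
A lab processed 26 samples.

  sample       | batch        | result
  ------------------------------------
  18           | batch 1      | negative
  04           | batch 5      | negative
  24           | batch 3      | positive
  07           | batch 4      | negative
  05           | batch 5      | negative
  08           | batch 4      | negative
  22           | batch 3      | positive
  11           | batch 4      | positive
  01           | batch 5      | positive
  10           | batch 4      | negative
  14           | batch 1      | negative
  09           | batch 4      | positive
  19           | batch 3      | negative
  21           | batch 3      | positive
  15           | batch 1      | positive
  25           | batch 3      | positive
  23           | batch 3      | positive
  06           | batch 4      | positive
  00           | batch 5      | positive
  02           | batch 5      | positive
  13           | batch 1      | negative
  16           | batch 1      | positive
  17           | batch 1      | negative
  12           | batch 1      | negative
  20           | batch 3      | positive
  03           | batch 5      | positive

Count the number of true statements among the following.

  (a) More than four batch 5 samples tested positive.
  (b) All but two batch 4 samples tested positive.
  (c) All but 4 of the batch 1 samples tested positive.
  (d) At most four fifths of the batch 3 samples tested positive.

(a) batch 5: |A| = 6, |A ∩ B| = 4; needs |A ∩ B| > 4 — false.
(b) batch 4: |A| = 6, |A ∩ B| = 3; needs |A ∖ B| = 2 — false.
(c) batch 1: |A| = 7, |A ∩ B| = 2; needs |A ∖ B| = 4 — false.
(d) batch 3: |A| = 7, |A ∩ B| = 6; needs |A ∩ B| / |A| ≤ 4/5 — false.

0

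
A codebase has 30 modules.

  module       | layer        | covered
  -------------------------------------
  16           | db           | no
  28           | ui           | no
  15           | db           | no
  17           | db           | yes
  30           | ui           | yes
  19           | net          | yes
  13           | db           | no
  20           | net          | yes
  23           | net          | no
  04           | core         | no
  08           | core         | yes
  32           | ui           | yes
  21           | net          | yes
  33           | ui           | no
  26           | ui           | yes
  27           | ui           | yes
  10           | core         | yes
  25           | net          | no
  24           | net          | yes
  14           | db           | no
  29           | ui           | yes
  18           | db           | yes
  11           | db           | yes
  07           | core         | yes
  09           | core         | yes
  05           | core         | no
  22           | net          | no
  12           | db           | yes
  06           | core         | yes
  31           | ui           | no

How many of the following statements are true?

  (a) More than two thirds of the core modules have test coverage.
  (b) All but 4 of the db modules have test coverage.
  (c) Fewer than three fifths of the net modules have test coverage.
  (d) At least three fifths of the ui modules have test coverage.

4

(a) core: |A| = 7, |A ∩ B| = 5; needs |A ∩ B| / |A| > 2/3 — true.
(b) db: |A| = 8, |A ∩ B| = 4; needs |A ∖ B| = 4 — true.
(c) net: |A| = 7, |A ∩ B| = 4; needs |A ∩ B| / |A| < 3/5 — true.
(d) ui: |A| = 8, |A ∩ B| = 5; needs |A ∩ B| / |A| ≥ 3/5 — true.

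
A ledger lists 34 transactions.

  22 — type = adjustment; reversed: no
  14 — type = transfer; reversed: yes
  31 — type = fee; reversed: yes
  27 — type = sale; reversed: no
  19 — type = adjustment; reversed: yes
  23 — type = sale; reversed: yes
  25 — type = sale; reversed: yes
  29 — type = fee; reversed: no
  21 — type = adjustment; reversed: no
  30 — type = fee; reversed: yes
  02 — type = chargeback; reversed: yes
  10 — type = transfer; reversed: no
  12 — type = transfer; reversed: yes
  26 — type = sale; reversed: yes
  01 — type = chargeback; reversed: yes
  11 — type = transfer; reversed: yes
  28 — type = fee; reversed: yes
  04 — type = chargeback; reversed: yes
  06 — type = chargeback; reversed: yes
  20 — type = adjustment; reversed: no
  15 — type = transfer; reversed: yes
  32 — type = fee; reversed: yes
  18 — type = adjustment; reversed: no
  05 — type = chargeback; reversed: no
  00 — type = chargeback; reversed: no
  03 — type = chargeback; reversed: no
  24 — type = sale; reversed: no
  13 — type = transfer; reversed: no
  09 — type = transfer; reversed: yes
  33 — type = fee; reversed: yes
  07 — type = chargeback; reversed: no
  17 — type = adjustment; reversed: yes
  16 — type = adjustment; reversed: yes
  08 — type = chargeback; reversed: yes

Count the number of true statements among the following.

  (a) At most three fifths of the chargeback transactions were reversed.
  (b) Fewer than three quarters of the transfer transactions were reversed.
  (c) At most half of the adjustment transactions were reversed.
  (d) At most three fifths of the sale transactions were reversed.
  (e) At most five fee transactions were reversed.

(a) chargeback: |A| = 9, |A ∩ B| = 5; needs |A ∩ B| / |A| ≤ 3/5 — true.
(b) transfer: |A| = 7, |A ∩ B| = 5; needs |A ∩ B| / |A| < 3/4 — true.
(c) adjustment: |A| = 7, |A ∩ B| = 3; needs |A ∩ B| ≤ |A ∖ B| — true.
(d) sale: |A| = 5, |A ∩ B| = 3; needs |A ∩ B| / |A| ≤ 3/5 — true.
(e) fee: |A| = 6, |A ∩ B| = 5; needs |A ∩ B| ≤ 5 — true.

5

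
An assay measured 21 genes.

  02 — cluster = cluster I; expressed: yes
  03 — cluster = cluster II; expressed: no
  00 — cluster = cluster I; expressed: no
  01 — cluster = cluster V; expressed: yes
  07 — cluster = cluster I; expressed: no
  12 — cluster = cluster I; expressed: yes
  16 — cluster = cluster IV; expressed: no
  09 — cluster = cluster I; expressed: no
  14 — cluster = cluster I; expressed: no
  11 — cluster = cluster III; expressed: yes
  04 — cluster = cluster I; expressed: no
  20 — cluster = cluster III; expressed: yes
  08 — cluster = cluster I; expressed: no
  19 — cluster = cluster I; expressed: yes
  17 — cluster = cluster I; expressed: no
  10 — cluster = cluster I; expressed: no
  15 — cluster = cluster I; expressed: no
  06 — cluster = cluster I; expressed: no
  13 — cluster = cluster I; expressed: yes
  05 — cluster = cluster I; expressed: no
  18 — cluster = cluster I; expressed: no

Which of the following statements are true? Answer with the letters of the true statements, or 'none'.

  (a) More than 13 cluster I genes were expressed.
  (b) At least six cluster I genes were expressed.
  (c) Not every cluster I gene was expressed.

|A| = 16, |A ∩ B| = 4, |A ∖ B| = 12.
(a) |A ∩ B| > 13: fails.
(b) |A ∩ B| ≥ 6: fails.
(c) A ⊄ B (|A ∖ B| ≥ 1): holds.

(c)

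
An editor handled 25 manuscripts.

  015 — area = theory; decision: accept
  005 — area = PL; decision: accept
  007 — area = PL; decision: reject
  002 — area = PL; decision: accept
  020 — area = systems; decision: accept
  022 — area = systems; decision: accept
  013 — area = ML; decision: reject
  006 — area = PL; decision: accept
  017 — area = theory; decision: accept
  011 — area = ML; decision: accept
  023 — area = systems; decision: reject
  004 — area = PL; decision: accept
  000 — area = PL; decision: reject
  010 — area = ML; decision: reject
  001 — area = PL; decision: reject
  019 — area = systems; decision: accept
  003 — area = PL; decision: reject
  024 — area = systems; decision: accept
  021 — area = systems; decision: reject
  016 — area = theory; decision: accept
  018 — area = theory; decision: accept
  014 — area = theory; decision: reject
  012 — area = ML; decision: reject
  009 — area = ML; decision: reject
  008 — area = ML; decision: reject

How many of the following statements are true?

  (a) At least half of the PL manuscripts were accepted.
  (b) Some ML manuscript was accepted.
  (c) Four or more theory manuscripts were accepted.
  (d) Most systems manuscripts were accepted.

4

(a) PL: |A| = 8, |A ∩ B| = 4; needs |A ∩ B| ≥ |A ∖ B| — true.
(b) ML: |A| = 6, |A ∩ B| = 1; needs A ∩ B ≠ ∅ (|A ∩ B| ≥ 1) — true.
(c) theory: |A| = 5, |A ∩ B| = 4; needs |A ∩ B| ≥ 4 — true.
(d) systems: |A| = 6, |A ∩ B| = 4; needs |A ∩ B| > |A ∖ B| — true.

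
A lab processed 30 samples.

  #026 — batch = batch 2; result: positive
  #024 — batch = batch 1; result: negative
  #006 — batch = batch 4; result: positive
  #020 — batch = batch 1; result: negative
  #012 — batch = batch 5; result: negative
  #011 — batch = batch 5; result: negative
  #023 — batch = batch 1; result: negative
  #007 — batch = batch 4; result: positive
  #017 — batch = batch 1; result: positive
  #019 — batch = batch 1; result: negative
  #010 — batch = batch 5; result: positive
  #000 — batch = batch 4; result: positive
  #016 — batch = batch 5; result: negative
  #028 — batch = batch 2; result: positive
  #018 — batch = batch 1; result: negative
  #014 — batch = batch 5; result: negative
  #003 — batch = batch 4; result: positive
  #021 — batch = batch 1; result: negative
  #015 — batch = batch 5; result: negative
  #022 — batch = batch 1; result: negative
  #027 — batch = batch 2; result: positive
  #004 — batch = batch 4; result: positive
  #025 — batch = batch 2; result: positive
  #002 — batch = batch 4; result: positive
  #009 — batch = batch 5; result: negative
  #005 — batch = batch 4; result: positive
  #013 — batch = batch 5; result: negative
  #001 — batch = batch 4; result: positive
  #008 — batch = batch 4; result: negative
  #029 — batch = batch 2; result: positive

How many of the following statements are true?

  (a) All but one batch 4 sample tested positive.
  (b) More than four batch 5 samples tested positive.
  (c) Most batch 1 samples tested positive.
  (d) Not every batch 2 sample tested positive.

(a) batch 4: |A| = 9, |A ∩ B| = 8; needs |A ∖ B| = 1 — true.
(b) batch 5: |A| = 8, |A ∩ B| = 1; needs |A ∩ B| > 4 — false.
(c) batch 1: |A| = 8, |A ∩ B| = 1; needs |A ∩ B| > |A ∖ B| — false.
(d) batch 2: |A| = 5, |A ∩ B| = 5; needs A ⊄ B (|A ∖ B| ≥ 1) — false.

1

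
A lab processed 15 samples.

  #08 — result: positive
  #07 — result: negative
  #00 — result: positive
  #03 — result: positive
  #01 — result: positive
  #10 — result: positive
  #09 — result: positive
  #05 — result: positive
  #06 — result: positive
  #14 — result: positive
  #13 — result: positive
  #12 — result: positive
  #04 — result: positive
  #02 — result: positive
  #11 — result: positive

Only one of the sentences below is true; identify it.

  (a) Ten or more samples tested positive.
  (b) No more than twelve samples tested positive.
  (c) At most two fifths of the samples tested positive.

(a)

|A| = 15, |A ∩ B| = 14, |A ∖ B| = 1.
(a) requires |A ∩ B| ≥ 10: true.
(b) requires |A ∩ B| ≤ 12: false.
(c) requires |A ∩ B| / |A| ≤ 2/5: false.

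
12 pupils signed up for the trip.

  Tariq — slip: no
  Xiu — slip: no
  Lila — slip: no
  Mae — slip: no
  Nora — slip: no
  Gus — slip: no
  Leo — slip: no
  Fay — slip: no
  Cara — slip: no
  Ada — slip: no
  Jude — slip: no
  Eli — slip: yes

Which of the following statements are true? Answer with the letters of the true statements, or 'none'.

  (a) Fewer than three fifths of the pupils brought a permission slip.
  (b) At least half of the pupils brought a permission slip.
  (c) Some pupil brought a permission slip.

|A| = 12, |A ∩ B| = 1, |A ∖ B| = 11.
(a) |A ∩ B| / |A| < 3/5: holds.
(b) |A ∩ B| ≥ |A ∖ B|: fails.
(c) A ∩ B ≠ ∅ (|A ∩ B| ≥ 1): holds.

(a), (c)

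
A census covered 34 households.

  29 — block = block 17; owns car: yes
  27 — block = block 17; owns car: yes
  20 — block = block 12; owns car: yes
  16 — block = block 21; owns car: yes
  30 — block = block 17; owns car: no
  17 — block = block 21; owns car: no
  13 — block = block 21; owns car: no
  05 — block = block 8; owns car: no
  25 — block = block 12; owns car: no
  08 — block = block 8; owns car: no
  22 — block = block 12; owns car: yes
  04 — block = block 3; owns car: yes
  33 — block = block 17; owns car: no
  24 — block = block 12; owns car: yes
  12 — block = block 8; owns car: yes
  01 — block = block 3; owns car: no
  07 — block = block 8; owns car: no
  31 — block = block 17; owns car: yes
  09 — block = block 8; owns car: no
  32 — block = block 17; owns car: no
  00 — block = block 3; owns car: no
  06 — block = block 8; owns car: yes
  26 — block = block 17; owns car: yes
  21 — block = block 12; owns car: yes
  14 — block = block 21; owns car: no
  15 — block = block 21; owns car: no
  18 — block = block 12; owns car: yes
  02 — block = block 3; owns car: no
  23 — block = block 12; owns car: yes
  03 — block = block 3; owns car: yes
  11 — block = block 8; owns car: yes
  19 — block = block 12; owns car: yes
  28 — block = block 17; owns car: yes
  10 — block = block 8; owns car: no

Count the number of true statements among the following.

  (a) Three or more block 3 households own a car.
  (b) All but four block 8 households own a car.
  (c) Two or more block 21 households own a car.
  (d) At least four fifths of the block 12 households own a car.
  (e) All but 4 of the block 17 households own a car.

1

(a) block 3: |A| = 5, |A ∩ B| = 2; needs |A ∩ B| ≥ 3 — false.
(b) block 8: |A| = 8, |A ∩ B| = 3; needs |A ∖ B| = 4 — false.
(c) block 21: |A| = 5, |A ∩ B| = 1; needs |A ∩ B| ≥ 2 — false.
(d) block 12: |A| = 8, |A ∩ B| = 7; needs |A ∩ B| / |A| ≥ 4/5 — true.
(e) block 17: |A| = 8, |A ∩ B| = 5; needs |A ∖ B| = 4 — false.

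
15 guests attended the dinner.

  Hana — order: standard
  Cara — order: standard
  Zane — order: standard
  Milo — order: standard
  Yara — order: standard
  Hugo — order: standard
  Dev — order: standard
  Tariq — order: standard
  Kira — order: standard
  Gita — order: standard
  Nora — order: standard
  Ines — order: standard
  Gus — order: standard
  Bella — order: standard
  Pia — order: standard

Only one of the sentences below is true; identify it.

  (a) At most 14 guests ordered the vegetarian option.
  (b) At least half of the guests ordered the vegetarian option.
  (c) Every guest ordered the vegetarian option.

(a)

|A| = 15, |A ∩ B| = 0, |A ∖ B| = 15.
(a) requires |A ∩ B| ≤ 14: true.
(b) requires |A ∩ B| ≥ |A ∖ B|: false.
(c) requires A ⊆ B, i.e. every element of A is in B (|A ∖ B| = 0): false.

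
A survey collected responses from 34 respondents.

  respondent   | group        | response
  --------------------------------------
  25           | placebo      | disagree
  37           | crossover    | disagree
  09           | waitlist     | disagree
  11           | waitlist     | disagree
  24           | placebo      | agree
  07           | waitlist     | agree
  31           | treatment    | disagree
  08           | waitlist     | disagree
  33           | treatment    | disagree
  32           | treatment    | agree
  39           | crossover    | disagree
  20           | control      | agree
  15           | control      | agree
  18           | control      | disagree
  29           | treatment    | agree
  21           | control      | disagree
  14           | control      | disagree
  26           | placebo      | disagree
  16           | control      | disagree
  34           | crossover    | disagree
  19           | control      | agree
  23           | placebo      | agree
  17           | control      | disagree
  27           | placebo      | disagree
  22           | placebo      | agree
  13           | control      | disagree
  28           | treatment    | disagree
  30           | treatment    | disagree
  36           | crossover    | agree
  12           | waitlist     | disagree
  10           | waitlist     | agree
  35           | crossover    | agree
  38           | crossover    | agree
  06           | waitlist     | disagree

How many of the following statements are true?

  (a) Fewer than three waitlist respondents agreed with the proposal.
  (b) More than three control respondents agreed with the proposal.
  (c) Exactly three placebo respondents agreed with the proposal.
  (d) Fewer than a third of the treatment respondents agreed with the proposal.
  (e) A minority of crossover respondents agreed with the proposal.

2

(a) waitlist: |A| = 7, |A ∩ B| = 2; needs |A ∩ B| < 3 — true.
(b) control: |A| = 9, |A ∩ B| = 3; needs |A ∩ B| > 3 — false.
(c) placebo: |A| = 6, |A ∩ B| = 3; needs |A ∩ B| = 3 — true.
(d) treatment: |A| = 6, |A ∩ B| = 2; needs |A ∩ B| / |A| < 1/3 — false.
(e) crossover: |A| = 6, |A ∩ B| = 3; needs |A ∩ B| < |A ∖ B| — false.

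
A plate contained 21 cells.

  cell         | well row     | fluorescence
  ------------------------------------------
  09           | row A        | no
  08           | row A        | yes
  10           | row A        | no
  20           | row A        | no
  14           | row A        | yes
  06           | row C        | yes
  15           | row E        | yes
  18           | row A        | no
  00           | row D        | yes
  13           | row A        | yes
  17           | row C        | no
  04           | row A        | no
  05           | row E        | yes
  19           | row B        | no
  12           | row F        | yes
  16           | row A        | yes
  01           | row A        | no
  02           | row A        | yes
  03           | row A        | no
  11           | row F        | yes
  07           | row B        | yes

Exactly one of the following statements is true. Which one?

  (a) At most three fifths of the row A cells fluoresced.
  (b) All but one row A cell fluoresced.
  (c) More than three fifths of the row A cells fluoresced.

(a)

|A| = 12, |A ∩ B| = 5, |A ∖ B| = 7.
(a) requires |A ∩ B| / |A| ≤ 3/5: true.
(b) requires |A ∖ B| = 1: false.
(c) requires |A ∩ B| / |A| > 3/5: false.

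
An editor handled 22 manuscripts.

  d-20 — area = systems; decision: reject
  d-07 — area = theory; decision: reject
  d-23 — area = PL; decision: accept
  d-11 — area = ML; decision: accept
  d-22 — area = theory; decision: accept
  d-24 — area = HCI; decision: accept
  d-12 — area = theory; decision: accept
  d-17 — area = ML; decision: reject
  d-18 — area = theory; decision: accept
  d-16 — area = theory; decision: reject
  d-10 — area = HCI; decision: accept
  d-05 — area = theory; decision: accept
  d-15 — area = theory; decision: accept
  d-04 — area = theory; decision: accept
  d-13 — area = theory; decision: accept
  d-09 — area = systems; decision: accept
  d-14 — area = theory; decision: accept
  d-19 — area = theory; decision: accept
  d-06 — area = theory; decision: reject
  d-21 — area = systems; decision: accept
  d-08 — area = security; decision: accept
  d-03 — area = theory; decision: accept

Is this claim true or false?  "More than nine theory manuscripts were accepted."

The determiner here denotes the relation: |A ∩ B| > 9.
A (the restrictor) = {d-07, d-22, d-12, d-18, d-16, d-05, d-15, d-04, d-13, d-14, d-19, d-06, d-03}, |A| = 13.
A ∩ B = {d-22, d-12, d-18, d-05, d-15, d-04, d-13, d-14, d-19, d-03}, so |A ∩ B| = 10.
|A ∩ B| = 10, so the statement is true.

True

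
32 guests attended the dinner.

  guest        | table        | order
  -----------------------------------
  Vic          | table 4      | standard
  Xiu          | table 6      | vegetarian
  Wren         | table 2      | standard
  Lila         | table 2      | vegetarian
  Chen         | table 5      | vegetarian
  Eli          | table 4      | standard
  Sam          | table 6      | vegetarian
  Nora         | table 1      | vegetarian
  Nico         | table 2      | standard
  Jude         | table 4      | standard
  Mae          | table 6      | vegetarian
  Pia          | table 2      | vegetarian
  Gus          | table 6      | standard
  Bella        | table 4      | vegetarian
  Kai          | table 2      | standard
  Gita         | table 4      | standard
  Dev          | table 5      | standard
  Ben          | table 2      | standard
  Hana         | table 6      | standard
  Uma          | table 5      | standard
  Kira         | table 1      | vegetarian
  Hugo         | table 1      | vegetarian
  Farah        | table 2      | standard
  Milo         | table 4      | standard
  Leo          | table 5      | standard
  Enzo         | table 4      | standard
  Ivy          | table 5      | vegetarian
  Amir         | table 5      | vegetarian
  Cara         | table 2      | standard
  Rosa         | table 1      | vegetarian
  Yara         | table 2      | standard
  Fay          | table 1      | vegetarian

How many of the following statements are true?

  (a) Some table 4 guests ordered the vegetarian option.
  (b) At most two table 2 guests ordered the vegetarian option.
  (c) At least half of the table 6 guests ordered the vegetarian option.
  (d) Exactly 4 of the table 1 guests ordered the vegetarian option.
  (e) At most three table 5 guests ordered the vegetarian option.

(a) table 4: |A| = 7, |A ∩ B| = 1; needs A ∩ B ≠ ∅ (|A ∩ B| ≥ 1) — true.
(b) table 2: |A| = 9, |A ∩ B| = 2; needs |A ∩ B| ≤ 2 — true.
(c) table 6: |A| = 5, |A ∩ B| = 3; needs |A ∩ B| ≥ |A ∖ B| — true.
(d) table 1: |A| = 5, |A ∩ B| = 5; needs |A ∩ B| = 4 — false.
(e) table 5: |A| = 6, |A ∩ B| = 3; needs |A ∩ B| ≤ 3 — true.

4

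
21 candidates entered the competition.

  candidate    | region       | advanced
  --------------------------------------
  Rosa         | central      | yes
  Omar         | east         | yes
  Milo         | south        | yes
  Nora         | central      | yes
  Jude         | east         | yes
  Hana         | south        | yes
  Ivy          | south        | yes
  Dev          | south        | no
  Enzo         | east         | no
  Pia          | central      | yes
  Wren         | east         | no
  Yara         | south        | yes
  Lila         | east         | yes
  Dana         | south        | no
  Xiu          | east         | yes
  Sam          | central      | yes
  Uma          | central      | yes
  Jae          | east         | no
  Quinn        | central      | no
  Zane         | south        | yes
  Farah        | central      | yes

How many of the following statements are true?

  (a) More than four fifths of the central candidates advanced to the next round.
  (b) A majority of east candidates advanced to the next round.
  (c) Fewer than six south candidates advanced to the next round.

(a) central: |A| = 7, |A ∩ B| = 6; needs |A ∩ B| / |A| > 4/5 — true.
(b) east: |A| = 7, |A ∩ B| = 4; needs |A ∩ B| > |A ∖ B| — true.
(c) south: |A| = 7, |A ∩ B| = 5; needs |A ∩ B| < 6 — true.

3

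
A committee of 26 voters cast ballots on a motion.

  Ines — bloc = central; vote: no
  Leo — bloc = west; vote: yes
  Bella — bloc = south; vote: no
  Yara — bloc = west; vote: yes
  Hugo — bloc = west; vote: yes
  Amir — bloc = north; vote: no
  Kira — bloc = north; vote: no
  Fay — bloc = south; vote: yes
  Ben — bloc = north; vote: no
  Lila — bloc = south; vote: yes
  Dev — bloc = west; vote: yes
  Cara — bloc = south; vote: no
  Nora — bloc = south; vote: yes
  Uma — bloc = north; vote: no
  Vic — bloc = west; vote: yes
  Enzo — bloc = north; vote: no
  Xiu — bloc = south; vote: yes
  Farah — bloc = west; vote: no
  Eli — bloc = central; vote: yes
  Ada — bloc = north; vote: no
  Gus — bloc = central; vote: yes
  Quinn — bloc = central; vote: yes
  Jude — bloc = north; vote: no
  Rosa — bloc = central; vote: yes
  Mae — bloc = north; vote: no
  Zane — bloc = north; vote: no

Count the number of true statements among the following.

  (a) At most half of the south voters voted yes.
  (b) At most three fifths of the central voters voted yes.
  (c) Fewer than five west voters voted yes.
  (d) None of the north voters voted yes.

1

(a) south: |A| = 6, |A ∩ B| = 4; needs |A ∩ B| ≤ |A ∖ B| — false.
(b) central: |A| = 5, |A ∩ B| = 4; needs |A ∩ B| / |A| ≤ 3/5 — false.
(c) west: |A| = 6, |A ∩ B| = 5; needs |A ∩ B| < 5 — false.
(d) north: |A| = 9, |A ∩ B| = 0; needs A ∩ B = ∅ (|A ∩ B| = 0) — true.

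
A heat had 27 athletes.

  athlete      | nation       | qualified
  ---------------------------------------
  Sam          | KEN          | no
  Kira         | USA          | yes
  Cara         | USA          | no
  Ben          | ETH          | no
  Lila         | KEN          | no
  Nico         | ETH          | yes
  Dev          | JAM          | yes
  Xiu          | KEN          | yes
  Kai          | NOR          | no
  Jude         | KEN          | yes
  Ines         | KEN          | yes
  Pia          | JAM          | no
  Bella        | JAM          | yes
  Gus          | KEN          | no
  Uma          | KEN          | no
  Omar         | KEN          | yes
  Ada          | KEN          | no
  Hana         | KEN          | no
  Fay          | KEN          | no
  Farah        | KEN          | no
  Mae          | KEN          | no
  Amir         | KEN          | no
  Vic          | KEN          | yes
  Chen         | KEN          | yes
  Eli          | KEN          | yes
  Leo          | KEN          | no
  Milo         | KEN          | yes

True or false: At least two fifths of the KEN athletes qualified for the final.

True

'At least two fifths of the KEN athletes qualified for the final' holds iff |A ∩ B| / |A| ≥ 2/5.
|A| = 19, |A ∩ B| = 8, |A ∖ B| = 11.
|A ∩ B|/|A| = 8/19, so the statement is true.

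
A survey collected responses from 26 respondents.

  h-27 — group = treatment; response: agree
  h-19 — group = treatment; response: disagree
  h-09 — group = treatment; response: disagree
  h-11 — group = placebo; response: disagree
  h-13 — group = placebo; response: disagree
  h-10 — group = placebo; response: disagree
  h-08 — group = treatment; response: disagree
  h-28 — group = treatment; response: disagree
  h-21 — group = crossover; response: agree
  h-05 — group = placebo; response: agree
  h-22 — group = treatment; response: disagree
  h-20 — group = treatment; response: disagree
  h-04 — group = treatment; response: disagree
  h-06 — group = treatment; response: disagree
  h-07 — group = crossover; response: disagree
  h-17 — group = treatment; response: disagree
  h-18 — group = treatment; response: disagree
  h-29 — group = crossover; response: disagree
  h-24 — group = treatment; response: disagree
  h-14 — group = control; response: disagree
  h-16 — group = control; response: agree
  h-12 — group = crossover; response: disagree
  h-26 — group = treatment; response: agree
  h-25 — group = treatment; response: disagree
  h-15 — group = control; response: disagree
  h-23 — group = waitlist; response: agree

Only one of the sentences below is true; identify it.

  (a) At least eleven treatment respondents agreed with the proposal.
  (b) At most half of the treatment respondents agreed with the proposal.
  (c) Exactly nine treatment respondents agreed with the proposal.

|A| = 14, |A ∩ B| = 2, |A ∖ B| = 12.
(a) requires |A ∩ B| ≥ 11: false.
(b) requires |A ∩ B| ≤ |A ∖ B|: true.
(c) requires |A ∩ B| = 9: false.

(b)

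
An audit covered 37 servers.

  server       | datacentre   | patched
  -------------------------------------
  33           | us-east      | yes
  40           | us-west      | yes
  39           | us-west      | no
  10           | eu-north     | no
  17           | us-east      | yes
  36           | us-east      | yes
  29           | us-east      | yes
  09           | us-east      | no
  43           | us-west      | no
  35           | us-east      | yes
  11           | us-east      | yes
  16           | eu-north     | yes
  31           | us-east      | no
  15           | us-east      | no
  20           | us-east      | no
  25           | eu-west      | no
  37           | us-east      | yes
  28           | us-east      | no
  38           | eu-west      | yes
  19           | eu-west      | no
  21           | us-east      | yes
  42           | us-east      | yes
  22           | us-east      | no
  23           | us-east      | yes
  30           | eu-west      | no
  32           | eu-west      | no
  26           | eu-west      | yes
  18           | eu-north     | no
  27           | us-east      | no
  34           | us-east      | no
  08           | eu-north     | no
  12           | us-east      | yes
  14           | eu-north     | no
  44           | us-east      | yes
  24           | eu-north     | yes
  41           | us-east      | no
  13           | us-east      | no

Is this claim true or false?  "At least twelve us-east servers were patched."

True

Truth condition: |A ∩ B| ≥ 12.
|A| = 22, |A ∩ B| = 12, |A ∖ B| = 10.
|A ∩ B| = 12, so the statement is true.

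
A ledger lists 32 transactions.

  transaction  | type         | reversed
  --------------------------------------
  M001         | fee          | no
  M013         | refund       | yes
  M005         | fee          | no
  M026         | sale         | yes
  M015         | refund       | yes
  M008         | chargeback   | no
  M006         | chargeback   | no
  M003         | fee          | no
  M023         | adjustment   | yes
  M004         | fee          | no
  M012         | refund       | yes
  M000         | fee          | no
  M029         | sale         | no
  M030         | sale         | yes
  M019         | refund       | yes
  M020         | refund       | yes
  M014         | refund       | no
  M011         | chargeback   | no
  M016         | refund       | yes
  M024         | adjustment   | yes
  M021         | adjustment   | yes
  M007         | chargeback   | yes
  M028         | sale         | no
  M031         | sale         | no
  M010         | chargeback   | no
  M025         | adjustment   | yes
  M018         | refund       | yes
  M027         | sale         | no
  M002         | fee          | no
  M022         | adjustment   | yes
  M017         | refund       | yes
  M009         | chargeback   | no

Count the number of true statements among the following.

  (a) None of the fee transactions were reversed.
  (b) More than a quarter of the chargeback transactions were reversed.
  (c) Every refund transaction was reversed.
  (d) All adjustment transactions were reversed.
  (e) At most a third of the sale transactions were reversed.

3

(a) fee: |A| = 6, |A ∩ B| = 0; needs A ∩ B = ∅ (|A ∩ B| = 0) — true.
(b) chargeback: |A| = 6, |A ∩ B| = 1; needs |A ∩ B| / |A| > 1/4 — false.
(c) refund: |A| = 9, |A ∩ B| = 8; needs A ⊆ B, i.e. every element of A is in B (|A ∖ B| = 0) — false.
(d) adjustment: |A| = 5, |A ∩ B| = 5; needs A ⊆ B, i.e. every element of A is in B (|A ∖ B| = 0) — true.
(e) sale: |A| = 6, |A ∩ B| = 2; needs |A ∩ B| / |A| ≤ 1/3 — true.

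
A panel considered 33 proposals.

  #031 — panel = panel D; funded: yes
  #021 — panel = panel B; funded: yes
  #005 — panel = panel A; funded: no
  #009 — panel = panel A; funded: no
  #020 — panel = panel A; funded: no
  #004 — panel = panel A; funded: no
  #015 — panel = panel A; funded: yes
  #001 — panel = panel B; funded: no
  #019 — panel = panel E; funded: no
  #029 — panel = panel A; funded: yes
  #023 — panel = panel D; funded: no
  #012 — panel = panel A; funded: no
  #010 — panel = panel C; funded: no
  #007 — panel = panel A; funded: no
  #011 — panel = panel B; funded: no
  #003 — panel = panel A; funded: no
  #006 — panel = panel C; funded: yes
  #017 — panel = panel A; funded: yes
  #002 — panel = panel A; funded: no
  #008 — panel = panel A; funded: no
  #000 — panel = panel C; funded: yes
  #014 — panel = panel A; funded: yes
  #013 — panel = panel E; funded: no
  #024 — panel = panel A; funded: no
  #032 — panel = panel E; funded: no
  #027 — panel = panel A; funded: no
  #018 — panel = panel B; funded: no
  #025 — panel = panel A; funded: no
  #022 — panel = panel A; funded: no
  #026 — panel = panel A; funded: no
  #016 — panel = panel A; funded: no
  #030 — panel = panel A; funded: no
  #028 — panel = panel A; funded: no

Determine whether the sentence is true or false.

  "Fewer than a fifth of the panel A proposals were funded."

True

'Fewer than a fifth of the panel A proposals were funded' holds iff |A ∩ B| / |A| < 1/5.
|A| = 21, |A ∩ B| = 4, |A ∖ B| = 17.
|A ∩ B|/|A| = 4/21, so the statement is true.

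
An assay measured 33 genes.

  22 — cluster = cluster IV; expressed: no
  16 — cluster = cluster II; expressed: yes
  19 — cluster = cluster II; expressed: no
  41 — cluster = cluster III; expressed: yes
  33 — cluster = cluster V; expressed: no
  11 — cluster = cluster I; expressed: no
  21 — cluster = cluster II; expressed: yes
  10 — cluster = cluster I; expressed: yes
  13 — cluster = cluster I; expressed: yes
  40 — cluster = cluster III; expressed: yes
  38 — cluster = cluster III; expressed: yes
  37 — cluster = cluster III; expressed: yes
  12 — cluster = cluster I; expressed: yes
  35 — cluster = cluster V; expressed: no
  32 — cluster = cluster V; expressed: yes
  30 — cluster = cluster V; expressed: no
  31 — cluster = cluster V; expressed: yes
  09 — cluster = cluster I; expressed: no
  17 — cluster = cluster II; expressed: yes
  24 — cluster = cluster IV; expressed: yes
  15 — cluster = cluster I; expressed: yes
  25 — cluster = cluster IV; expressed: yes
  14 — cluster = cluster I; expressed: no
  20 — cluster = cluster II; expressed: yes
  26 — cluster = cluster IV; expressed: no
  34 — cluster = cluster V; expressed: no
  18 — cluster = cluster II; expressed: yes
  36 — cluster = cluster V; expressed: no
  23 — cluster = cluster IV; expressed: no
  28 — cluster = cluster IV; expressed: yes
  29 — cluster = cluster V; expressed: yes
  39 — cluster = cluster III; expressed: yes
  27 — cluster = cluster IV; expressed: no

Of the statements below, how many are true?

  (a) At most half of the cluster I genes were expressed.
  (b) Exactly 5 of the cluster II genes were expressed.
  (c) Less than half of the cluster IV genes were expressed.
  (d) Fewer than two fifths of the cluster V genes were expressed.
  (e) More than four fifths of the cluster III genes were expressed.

4

(a) cluster I: |A| = 7, |A ∩ B| = 4; needs |A ∩ B| ≤ |A ∖ B| — false.
(b) cluster II: |A| = 6, |A ∩ B| = 5; needs |A ∩ B| = 5 — true.
(c) cluster IV: |A| = 7, |A ∩ B| = 3; needs |A ∩ B| < |A ∖ B| — true.
(d) cluster V: |A| = 8, |A ∩ B| = 3; needs |A ∩ B| / |A| < 2/5 — true.
(e) cluster III: |A| = 5, |A ∩ B| = 5; needs |A ∩ B| / |A| > 4/5 — true.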